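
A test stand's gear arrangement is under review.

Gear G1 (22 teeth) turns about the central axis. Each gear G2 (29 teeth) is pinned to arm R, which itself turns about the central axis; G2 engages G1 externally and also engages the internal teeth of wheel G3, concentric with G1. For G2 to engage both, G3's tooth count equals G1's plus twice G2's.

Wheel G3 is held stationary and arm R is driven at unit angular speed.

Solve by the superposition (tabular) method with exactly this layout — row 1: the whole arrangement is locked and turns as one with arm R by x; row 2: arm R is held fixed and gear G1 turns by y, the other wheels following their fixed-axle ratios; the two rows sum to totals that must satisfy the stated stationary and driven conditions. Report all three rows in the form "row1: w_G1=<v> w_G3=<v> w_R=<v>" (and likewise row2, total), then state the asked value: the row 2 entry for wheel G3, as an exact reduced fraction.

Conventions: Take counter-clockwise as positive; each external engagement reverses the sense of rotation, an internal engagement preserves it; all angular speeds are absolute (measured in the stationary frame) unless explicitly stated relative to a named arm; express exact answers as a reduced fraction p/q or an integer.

planetary set (22T centre, 29T on arm, 80T internal) — Willis relation
superposition row 1 [locked train]: every member turns x
row 2 — arm fixed, fixed-axis ratios: sun y, ring −(22/80)·y, arm 0
boundary: total ω_ring = x − (22/80)·y = 0 and total ω_arm = x = 1  ⇒  y = 40/11, x = 1
row 2 ring = −(22/80)·40/11 = -1
totals (row 1 + row 2): sun 1 + 40/11 = 51/11, ring 1 + (-1) = 0, arm 1 + 0 = 1
asked cell (row2, ring) = -1

row1: w_G1=1 w_G3=1 w_R=1
row2: w_G1=40/11 w_G3=-1 w_R=0
total: w_G1=51/11 w_G3=0 w_R=1
asked value: -1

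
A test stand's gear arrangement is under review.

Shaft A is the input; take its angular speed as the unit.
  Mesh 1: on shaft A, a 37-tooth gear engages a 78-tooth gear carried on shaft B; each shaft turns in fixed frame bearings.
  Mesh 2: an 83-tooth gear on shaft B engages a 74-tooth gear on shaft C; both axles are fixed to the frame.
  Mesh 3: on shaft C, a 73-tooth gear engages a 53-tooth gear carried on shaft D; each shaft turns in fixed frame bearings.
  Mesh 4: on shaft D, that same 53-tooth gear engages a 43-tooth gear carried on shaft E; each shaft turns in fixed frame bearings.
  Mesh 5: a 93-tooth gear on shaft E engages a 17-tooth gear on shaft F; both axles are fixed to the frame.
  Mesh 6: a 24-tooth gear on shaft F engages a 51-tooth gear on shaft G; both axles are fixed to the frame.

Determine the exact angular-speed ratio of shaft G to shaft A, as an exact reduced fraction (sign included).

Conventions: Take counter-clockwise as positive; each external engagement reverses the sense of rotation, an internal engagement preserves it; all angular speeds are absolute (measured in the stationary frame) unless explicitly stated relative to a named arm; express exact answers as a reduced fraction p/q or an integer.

375658/161551

class = fixed-axis compound train [6 meshes; 6 ratios multiply, 6 sense flips]
mesh 1 [37T→78T]: running ratio 37/78, sense −
mesh 2 [83T→74T]: running ratio 83/156, sense +
mesh 3 [73T→53T]: running ratio 6059/8268, sense −
mesh 4 [53T→43T]: running ratio 6059/6708, sense +
mesh 5 [93T→17T]: running ratio 187829/38012, sense −
mesh 6 [24T→51T]: running ratio 375658/161551, sense +
ω_out/ω_in = 375658/161551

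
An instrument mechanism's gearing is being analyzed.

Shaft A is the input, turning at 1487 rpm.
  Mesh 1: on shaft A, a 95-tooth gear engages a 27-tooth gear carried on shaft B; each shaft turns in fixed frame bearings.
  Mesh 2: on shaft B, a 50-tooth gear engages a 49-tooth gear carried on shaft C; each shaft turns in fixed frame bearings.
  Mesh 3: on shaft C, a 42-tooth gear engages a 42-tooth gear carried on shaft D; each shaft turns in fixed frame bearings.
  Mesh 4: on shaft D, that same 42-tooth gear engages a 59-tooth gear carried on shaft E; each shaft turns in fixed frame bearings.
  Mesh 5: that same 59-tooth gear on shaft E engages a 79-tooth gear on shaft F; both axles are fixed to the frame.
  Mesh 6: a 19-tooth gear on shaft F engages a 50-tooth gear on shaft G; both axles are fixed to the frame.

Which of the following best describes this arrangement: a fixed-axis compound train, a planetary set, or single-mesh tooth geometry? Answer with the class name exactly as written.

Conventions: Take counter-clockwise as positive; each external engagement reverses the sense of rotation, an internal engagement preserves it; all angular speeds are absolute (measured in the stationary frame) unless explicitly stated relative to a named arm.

fixed-axis compound train

topology: fixed-axis compound train — 6 meshes, A→G
classification: fixed-axis compound train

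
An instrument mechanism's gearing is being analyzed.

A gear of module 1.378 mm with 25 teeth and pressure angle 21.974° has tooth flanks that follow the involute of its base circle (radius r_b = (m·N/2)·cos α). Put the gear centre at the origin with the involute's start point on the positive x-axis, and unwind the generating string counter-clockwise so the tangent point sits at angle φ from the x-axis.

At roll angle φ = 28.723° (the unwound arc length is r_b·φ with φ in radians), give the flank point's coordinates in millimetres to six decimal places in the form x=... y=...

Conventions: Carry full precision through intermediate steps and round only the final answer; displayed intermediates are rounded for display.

class = single-mesh tooth geometry [base-circle involute, m = 1.378, 25T]
pitch radius r_p = m·N/2 = 1.378·25/2 = 17.225000
base radius r_b = r_p·cos α = 17.225000·cos 21.974° = 15.973668
roll angle φ = 28.723° = 0.50131092 rad
x = r_b·(cos φ + φ·sin φ) = 17.856502
y = r_b·(sin φ − φ·cos φ) = 0.654110

x=17.856502 y=0.654110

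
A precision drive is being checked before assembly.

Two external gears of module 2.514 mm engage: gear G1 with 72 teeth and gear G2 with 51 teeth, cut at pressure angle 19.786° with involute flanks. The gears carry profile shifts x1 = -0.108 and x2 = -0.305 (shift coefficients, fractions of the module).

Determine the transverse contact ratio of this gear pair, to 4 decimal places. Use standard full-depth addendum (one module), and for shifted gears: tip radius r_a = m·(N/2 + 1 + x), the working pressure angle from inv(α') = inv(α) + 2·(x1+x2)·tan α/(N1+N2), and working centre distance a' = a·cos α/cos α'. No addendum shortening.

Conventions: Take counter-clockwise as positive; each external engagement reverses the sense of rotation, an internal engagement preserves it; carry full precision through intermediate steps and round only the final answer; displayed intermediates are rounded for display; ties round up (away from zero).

recognized (one external pair, fixed centres): single-mesh tooth geometry, m = 2.514, N1 = 72, N2 = 51
base radii: r_b1 = 85.160962, r_b2 = 60.322348
tip radii: r_a1 = 92.746488, r_a2 = 65.854230
inv(α') = inv(19.786°) + 2·(-0.108-0.305)·tan α/(72+51) = 0.01199946  ⇒  α' = 18.64718°
a' = a·cos α / cos α' = 154.6110·cos 19.786°/cos 18.64718° = 153.543509
action lengths: √(r_a1²−r_b1²) = 36.735836, √(r_a2²−r_b2²) = 26.419576
base pitch p_b = π·m·cos α = 7.431696
CR = (36.735836 + 26.419576 − 153.543509·sin 18.64718°)/7.431696 = 1.892094
contact ratio ≈ 1.8921

1.8921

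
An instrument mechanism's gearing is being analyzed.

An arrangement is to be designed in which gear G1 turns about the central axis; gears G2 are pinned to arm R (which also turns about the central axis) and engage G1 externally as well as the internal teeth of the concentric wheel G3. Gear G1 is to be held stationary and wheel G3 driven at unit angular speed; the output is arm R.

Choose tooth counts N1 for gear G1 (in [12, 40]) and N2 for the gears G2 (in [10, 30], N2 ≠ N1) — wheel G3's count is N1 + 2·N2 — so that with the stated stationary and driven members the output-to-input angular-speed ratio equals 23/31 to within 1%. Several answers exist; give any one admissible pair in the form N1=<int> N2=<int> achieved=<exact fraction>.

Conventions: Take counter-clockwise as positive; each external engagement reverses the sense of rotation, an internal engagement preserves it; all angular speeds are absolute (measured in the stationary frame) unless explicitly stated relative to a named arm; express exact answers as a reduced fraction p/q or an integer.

N1=16 N2=15 achieved=23/31

planetary set to be sized for 23/31 (Willis relation)
Willis with ω_sun = 0: ω_arm/ω_ring = N3/(N1+N3); set equal to 23/31  ⇒  N3/N1 = (23/31)/(1 − 23/31) = 23/8
N3 = N1 + 2·N2  ⇒  N2/N1 = (N3/N1 − 1)/2 = (23/8 − 1)/2 = 15/16
smallest multiple with N1 ≥ 12 and N2 ≥ 10: k = 1  ⇒  N1 = 1·16 = 16, N2 = 1·15 = 15 (N1 ≤ 40, N2 ≤ 30, N2 ≠ N1 ✓), N3 = 16 + 2·15 = 46
check: N3/(N1+N3) with N1 = 16, N3 = 46 gives 23/31; |achieved − target| = 0 ≤ 23/3100 ✓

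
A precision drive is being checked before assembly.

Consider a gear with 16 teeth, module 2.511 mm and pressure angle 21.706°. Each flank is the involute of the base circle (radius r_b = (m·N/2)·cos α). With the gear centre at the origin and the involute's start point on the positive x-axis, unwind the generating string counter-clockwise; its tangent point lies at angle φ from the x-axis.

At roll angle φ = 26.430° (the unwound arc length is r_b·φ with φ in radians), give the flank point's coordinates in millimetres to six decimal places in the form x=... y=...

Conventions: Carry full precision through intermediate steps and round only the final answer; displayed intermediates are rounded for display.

x=20.544953 y=0.597763

topology: single-mesh involute geometry — m = 2.511, N = 16
pitch radius r_p = m·N/2 = 2.511·16/2 = 20.088000
base radius r_b = r_p·cos α = 20.088000·cos 21.706° = 18.663637
roll angle φ = 26.430° = 0.46129052 rad
x = r_b·(cos φ + φ·sin φ) = 20.544953
y = r_b·(sin φ − φ·cos φ) = 0.597763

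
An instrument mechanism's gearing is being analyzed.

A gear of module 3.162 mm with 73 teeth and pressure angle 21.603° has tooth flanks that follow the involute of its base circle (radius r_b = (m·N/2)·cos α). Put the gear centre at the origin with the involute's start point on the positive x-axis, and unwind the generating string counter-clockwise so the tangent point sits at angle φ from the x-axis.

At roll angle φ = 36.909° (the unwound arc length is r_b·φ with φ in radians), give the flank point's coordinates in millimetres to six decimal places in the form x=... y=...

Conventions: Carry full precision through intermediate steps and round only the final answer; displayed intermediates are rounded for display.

topology: single-mesh involute geometry — m = 3.162, N = 73
pitch radius r_p = m·N/2 = 3.162·73/2 = 115.413000
base radius r_b = r_p·cos α = 115.413000·cos 21.603° = 107.306069
roll angle φ = 36.909° = 0.64418357 rad
x = r_b·(cos φ + φ·sin φ) = 127.313510
y = r_b·(sin φ − φ·cos φ) = 9.170685

x=127.313510 y=9.170685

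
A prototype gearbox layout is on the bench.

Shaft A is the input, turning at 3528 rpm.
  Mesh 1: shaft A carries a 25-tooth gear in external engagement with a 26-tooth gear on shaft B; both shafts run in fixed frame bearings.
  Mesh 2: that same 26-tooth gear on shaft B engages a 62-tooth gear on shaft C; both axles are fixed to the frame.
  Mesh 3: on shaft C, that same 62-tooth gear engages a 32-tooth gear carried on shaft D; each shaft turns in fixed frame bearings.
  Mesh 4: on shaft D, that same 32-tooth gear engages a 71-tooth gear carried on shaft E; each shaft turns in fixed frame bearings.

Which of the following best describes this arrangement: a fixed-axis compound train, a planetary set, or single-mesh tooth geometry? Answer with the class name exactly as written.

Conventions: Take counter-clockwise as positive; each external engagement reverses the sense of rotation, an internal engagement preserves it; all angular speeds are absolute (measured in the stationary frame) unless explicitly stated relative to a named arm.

fixed-axis compound train

4-mesh fixed-axis compound train (all bearings frame-fixed)
classification: fixed-axis compound train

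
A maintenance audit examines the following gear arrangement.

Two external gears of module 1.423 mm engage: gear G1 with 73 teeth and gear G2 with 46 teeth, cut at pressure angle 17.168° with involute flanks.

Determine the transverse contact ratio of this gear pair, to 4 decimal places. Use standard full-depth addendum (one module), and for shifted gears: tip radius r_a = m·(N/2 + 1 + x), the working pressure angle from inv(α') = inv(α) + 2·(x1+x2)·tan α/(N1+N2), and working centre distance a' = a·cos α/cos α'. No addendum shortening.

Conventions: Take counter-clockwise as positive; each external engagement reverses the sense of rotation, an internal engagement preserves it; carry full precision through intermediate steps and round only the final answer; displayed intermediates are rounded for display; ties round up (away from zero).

1.9564

topology: single-mesh involute geometry — m = 1.423, 73T/46T pair
base radii: r_b1 = 49.625251, r_b2 = 31.270706
tip radii: r_a1 = 53.362500, r_a2 = 34.152000
no profile shift: α' = α, a' = a
action lengths: √(r_a1²−r_b1²) = 19.618636, √(r_a2²−r_b2²) = 13.729605
base pitch p_b = π·m·cos α = 4.271297
CR = (19.618636 + 13.729605 − 84.668500·sin 17.16800°)/4.271297 = 1.956376
contact ratio ≈ 1.9564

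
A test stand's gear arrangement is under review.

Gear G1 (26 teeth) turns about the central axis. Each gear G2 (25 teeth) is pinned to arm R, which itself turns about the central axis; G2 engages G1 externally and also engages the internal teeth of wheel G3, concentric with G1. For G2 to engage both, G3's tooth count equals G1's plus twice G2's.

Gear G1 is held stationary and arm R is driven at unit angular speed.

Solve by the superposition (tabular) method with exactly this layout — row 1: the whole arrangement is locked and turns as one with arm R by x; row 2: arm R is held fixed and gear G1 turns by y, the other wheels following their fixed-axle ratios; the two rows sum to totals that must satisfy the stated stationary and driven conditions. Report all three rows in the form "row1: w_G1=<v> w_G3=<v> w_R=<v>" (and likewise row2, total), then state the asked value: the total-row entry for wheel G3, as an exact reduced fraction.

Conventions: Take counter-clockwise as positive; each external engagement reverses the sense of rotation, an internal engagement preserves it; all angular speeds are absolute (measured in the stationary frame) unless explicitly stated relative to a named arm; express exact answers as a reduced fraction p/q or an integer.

row1: w_G1=1 w_G3=1 w_R=1
row2: w_G1=-1 w_G3=13/38 w_R=0
total: w_G1=0 w_G3=51/38 w_R=1
asked value: 51/38

recognized (axles ride arm R): planetary set, 26/25/76 teeth
superposition row 1 [locked train]: every member turns x
row 2 — arm fixed, fixed-axis ratios: sun y, ring −(26/76)·y, arm 0
boundary: total ω_sun = x + y = 0 and total ω_arm = x = 1  ⇒  y = -1, x = 1
row 2 ring = −(26/76)·(-1) = 13/38
totals (row 1 + row 2): sun 1 + (-1) = 0, ring 1 + 13/38 = 51/38, arm 1 + 0 = 1
asked cell (total, ring) = 51/38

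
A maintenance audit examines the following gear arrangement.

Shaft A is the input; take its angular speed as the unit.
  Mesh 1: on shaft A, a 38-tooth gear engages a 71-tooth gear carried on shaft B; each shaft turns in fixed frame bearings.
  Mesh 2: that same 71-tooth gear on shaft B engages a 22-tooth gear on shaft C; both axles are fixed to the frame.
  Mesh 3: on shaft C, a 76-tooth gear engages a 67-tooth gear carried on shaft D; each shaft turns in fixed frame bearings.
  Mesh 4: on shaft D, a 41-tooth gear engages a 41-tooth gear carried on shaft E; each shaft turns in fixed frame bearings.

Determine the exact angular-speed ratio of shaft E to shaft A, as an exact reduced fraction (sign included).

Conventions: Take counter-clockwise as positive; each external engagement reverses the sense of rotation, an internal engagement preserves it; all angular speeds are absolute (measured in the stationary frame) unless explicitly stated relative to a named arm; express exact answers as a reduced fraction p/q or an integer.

1444/737

class = fixed-axis compound train [4 meshes; 4 ratios multiply, 4 sense flips]
mesh 1 [38T→71T]: running ratio 38/71, sense −
mesh 2 [71T→22T]: running ratio 19/11, sense +
mesh 3 [76T→67T]: running ratio 1444/737, sense −
mesh 4 [41T→41T]: running ratio 1444/737, sense +
ω_out/ω_in = 1444/737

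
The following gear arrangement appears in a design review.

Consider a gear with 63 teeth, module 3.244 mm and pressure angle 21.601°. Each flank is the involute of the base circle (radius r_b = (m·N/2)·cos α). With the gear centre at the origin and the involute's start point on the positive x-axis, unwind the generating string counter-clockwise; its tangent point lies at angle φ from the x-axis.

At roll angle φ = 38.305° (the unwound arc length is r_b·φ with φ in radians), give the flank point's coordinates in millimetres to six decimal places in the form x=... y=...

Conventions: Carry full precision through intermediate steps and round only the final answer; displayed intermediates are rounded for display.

topology: single-mesh involute geometry — m = 3.244, N = 63
pitch radius r_p = m·N/2 = 3.244·63/2 = 102.186000
base radius r_b = r_p·cos α = 102.186000·cos 21.601° = 95.009483
roll angle φ = 38.305° = 0.66854837 rad
x = r_b·(cos φ + φ·sin φ) = 113.927803
y = r_b·(sin φ − φ·cos φ) = 9.047061

x=113.927803 y=9.047061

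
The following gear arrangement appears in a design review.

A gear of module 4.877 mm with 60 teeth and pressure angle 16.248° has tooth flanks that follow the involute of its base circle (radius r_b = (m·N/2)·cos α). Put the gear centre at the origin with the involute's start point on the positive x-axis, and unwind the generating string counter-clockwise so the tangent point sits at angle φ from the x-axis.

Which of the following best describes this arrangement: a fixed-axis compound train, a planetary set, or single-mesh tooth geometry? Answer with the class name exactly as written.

single-mesh tooth geometry

recognized (one wheel, involute flank): single-mesh tooth geometry, m = 4.877, N = 60
classification: single-mesh tooth geometry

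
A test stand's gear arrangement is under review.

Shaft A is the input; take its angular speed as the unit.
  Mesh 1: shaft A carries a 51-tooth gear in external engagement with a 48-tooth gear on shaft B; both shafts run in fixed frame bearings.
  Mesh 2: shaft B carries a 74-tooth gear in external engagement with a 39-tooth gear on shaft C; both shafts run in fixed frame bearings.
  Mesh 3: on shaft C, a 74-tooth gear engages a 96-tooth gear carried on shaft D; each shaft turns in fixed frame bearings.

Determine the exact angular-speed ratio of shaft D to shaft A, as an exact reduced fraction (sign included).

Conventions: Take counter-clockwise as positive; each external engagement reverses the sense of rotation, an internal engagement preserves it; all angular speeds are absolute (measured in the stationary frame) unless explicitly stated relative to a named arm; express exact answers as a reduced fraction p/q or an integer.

class = fixed-axis compound train [3 meshes; 3 ratios multiply, 3 sense flips]
mesh 1 [51T→48T]: running ratio 17/16, sense −
mesh 2 [74T→39T]: running ratio 629/312, sense +
mesh 3 [74T→96T]: running ratio 23273/14976, sense −
ω_out/ω_in = -23273/14976

-23273/14976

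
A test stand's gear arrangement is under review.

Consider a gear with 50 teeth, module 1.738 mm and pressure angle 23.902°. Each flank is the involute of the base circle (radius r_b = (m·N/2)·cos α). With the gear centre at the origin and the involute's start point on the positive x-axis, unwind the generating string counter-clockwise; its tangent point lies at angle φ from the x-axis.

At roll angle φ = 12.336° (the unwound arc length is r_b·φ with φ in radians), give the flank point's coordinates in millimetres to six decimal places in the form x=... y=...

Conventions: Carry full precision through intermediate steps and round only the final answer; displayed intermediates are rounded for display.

x=40.633788 y=0.131543

topology: single-mesh involute geometry — m = 1.738, N = 50
pitch radius r_p = m·N/2 = 1.738·50/2 = 43.450000
base radius r_b = r_p·cos α = 43.450000·cos 23.902° = 39.723720
roll angle φ = 12.336° = 0.21530382 rad
x = r_b·(cos φ + φ·sin φ) = 40.633788
y = r_b·(sin φ − φ·cos φ) = 0.131543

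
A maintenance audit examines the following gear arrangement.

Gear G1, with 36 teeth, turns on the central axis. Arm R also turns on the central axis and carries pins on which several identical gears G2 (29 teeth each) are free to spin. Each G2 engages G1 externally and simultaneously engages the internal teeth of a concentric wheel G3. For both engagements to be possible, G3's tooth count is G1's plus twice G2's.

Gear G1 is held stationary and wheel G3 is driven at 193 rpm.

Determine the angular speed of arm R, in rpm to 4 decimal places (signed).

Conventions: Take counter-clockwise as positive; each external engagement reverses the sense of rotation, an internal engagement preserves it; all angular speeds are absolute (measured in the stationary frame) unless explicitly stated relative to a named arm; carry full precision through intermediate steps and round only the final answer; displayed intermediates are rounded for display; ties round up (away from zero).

+139.5538 rpm

topology: planetary set — G1 36T / G2 29T / G3 94T, arm = carrier (Willis)
normalise by the input: solve with ω_ring = 1, then scale by 193 rpm
ring teeth: 36 + 2·29 = 94
36(ω_sun−ω_arm) = −94(ω_ring−ω_arm),  ω_sun = 0, ω_ring = 1
36(0−ω_arm) = −94(1−ω_arm)  ⇒  130·ω_arm = 94  ⇒  ω_arm = 47/65
scale: ω_arm = 47/65 × 193 rpm = +139.5538 rpm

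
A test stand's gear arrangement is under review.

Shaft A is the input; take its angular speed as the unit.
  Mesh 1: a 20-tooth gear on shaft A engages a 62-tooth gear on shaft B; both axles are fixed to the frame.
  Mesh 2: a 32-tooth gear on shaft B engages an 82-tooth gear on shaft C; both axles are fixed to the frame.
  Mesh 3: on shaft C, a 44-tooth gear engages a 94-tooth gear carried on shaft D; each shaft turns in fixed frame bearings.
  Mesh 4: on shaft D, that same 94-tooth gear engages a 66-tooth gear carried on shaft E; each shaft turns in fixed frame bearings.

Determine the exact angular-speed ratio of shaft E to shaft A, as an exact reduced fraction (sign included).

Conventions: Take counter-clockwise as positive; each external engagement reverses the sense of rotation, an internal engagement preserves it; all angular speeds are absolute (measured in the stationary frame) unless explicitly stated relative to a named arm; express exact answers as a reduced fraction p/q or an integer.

320/3813

class = fixed-axis compound train [4 meshes; 4 ratios multiply, 4 sense flips]
mesh 1 [20T→62T]: running ratio 10/31, sense −
mesh 2 [32T→82T]: running ratio 160/1271, sense +
mesh 3 [44T→94T]: running ratio 3520/59737, sense −
mesh 4 [94T→66T]: running ratio 320/3813, sense +
ω_out/ω_in = 320/3813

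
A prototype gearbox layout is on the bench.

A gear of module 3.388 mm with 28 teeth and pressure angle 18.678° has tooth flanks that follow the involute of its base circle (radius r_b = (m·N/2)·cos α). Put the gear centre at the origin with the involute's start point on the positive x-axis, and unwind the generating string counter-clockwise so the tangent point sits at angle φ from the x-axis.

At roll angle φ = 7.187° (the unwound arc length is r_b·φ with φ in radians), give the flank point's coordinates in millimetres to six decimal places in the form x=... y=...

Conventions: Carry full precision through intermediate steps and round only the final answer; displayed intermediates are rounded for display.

x=45.286028 y=0.029515

class = single-mesh tooth geometry [base-circle involute, m = 3.388, 28T]
pitch radius r_p = m·N/2 = 3.388·28/2 = 47.432000
base radius r_b = r_p·cos α = 47.432000·cos 18.678° = 44.933914
roll angle φ = 7.187° = 0.12543681 rad
x = r_b·(cos φ + φ·sin φ) = 45.286028
y = r_b·(sin φ − φ·cos φ) = 0.029515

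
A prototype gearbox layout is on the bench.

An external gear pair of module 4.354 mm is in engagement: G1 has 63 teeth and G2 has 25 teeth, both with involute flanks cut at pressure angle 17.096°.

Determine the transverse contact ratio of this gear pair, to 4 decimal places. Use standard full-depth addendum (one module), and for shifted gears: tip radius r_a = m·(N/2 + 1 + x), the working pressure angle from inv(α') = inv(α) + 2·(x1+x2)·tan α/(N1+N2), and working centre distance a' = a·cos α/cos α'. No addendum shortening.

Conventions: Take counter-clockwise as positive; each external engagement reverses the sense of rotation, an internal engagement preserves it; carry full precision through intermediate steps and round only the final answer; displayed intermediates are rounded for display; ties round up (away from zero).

1.8608

class = single-mesh tooth geometry [involute pair 63T × 25T, m = 4.354]
base radii: r_b1 = 131.090783, r_b2 = 52.020152
tip radii: r_a1 = 141.505000, r_a2 = 58.779000
no profile shift: α' = α, a' = a
action lengths: √(r_a1²−r_b1²) = 53.281063, √(r_a2²−r_b2²) = 27.365574
base pitch p_b = π·m·cos α = 13.074090
CR = (53.281063 + 27.365574 − 191.576000·sin 17.09600°)/13.074090 = 1.860806
contact ratio ≈ 1.8608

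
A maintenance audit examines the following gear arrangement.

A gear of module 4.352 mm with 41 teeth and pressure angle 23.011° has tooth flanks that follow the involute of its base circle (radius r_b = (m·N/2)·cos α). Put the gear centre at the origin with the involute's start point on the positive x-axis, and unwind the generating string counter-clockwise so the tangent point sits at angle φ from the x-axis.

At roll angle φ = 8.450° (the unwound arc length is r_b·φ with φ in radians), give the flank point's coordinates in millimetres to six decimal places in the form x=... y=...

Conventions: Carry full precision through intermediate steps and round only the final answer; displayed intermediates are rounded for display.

class = single-mesh tooth geometry [base-circle involute, m = 4.352, 41T]
pitch radius r_p = m·N/2 = 4.352·41/2 = 89.216000
base radius r_b = r_p·cos α = 89.216000·cos 23.011° = 82.117067
roll angle φ = 8.450° = 0.14748032 rad
x = r_b·(cos φ + φ·sin φ) = 83.005258
y = r_b·(sin φ − φ·cos φ) = 0.087613

x=83.005258 y=0.087613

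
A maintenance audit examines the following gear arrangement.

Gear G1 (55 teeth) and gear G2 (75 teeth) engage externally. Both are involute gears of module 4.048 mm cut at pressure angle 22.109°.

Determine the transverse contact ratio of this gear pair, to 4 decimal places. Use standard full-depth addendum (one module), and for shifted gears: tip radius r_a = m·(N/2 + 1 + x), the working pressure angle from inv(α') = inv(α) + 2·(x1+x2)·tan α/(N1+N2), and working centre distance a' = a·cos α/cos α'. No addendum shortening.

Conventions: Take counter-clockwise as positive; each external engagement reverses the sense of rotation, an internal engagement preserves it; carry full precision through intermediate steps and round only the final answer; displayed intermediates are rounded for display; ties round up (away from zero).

1.6826

recognized (one external pair, fixed centres): single-mesh tooth geometry, m = 4.048, N1 = 55, N2 = 75
base radii: r_b1 = 103.134587, r_b2 = 140.638073
tip radii: r_a1 = 115.368000, r_a2 = 155.848000
no profile shift: α' = α, a' = a
action lengths: √(r_a1²−r_b1²) = 51.701377, √(r_a2²−r_b2²) = 67.153045
base pitch p_b = π·m·cos α = 11.782068
CR = (51.701377 + 67.153045 − 263.120000·sin 22.10900°)/11.782068 = 1.682557
contact ratio ≈ 1.6826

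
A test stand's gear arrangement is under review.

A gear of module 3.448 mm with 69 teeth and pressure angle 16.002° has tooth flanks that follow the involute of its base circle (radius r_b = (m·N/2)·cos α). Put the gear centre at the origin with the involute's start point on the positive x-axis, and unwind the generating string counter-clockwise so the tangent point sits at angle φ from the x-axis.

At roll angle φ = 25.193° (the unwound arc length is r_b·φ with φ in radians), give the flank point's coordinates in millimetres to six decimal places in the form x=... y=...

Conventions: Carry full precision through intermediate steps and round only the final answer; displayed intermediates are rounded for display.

x=124.871853 y=3.178003

single-mesh involute tooth geometry (69T wheel at module 3.448)
pitch radius r_p = m·N/2 = 3.448·69/2 = 118.956000
base radius r_b = r_p·cos α = 118.956000·cos 16.002° = 114.346702
roll angle φ = 25.193° = 0.43970080 rad
x = r_b·(cos φ + φ·sin φ) = 124.871853
y = r_b·(sin φ − φ·cos φ) = 3.178003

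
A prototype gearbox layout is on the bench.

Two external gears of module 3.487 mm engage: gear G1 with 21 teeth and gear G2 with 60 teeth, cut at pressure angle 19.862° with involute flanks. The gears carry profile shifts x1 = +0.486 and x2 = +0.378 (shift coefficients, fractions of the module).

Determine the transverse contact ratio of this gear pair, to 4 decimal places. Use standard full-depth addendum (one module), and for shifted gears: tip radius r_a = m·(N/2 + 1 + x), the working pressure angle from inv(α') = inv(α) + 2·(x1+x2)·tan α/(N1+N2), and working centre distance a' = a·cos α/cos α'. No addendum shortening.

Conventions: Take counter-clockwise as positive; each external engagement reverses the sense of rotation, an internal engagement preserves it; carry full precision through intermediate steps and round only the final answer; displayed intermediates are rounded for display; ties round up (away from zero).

single-mesh involute tooth geometry (21T engaging 60T at module 3.487)
base radii: r_b1 = 34.435497, r_b2 = 98.387135
tip radii: r_a1 = 41.795182, r_a2 = 109.415086
inv(α') = inv(19.862°) + 2·(+0.486+0.378)·tan α/(21+60) = 0.02229426  ⇒  α' = 22.75712°
a' = a·cos α / cos α' = 141.2235·cos 19.862°/cos 22.75712° = 144.035366
action lengths: √(r_a1²−r_b1²) = 23.686151, √(r_a2²−r_b2²) = 47.871001
base pitch p_b = π·m·cos α = 10.303077
CR = (23.686151 + 47.871001 − 144.035366·sin 22.75712°)/10.303077 = 1.537462
contact ratio ≈ 1.5375

1.5375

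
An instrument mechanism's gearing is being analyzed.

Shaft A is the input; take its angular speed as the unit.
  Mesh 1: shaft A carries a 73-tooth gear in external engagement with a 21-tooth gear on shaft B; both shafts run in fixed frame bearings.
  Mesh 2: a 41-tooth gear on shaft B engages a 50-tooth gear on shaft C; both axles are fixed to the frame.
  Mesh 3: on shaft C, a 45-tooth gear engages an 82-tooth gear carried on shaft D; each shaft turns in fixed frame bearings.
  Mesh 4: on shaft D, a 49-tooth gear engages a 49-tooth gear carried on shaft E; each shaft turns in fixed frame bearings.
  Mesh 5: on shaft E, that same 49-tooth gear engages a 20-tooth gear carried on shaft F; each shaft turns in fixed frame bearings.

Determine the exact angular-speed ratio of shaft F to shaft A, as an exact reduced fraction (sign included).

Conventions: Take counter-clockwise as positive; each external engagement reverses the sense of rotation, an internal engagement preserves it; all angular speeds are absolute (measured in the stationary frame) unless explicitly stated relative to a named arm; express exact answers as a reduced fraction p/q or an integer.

-1533/400

class = fixed-axis compound train [5 meshes; 5 ratios multiply, 5 sense flips]
mesh 1 [73T→21T]: running ratio 73/21, sense −
mesh 2 [41T→50T]: running ratio 2993/1050, sense +
mesh 3 [45T→82T]: running ratio 219/140, sense −
mesh 4 [49T→49T]: running ratio 219/140, sense +
mesh 5 [49T→20T]: running ratio 1533/400, sense −
ω_out/ω_in = -1533/400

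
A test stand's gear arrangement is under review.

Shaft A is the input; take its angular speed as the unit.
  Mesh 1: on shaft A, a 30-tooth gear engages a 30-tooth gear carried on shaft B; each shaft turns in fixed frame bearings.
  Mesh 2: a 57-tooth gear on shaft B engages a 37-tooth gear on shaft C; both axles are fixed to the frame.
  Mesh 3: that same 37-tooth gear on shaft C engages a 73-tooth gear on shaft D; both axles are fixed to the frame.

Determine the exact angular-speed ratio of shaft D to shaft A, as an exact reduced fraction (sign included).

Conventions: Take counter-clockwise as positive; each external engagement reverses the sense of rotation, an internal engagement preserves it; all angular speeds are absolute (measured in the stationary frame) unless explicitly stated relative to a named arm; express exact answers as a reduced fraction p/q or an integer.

class = fixed-axis compound train [3 meshes; 3 ratios multiply, 3 sense flips]
mesh 1 [30T→30T]: running ratio 1, sense −
mesh 2 [57T→37T]: running ratio 57/37, sense +
mesh 3 [37T→73T]: running ratio 57/73, sense −
ω_out/ω_in = -57/73

-57/73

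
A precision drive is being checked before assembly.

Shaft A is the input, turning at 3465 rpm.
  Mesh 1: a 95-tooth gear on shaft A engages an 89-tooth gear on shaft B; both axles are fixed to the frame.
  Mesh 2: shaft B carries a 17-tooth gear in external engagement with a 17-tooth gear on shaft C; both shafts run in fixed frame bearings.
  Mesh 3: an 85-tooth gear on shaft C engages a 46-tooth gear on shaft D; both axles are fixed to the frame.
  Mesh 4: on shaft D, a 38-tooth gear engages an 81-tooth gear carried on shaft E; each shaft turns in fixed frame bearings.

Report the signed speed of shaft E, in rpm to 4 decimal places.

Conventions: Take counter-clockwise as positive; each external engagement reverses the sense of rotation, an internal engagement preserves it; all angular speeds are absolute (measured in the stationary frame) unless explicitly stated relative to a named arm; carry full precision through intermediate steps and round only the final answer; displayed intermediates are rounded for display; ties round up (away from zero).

+3206.2436 rpm

recognized (5 fixed axles, 4 meshes): fixed-axis compound train
mesh 1 [95T→89T]: ω = 3465.0000×95/89 = 3698.5955 rpm, sense flips to −
mesh 2 [17T→17T]: ω = 3698.5955×17/17 = 3698.5955 rpm, sense flips to +
mesh 3 [85T→46T]: ω = 3698.5955×85/46 = 6834.3613 rpm, sense flips to −
mesh 4 [38T→81T]: ω = 6834.3613×38/81 = 3206.2436 rpm, sense flips to +
signed output speed = +3206.2436 rpm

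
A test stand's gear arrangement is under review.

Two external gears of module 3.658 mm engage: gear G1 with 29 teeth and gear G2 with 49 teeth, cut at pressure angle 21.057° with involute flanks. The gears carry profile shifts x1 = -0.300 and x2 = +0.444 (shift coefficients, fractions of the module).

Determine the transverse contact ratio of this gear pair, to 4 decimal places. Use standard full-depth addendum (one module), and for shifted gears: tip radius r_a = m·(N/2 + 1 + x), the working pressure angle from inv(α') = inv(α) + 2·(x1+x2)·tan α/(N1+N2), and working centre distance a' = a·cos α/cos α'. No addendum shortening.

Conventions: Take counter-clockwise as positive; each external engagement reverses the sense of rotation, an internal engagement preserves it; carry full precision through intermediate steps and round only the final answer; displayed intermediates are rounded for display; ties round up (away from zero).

recognized (one external pair, fixed centres): single-mesh tooth geometry, m = 3.658, N1 = 29, N2 = 49
base radii: r_b1 = 49.499105, r_b2 = 83.636419
tip radii: r_a1 = 55.601600, r_a2 = 94.903152
inv(α') = inv(21.057°) + 2·(-0.300+0.444)·tan α/(29+49) = 0.01891348  ⇒  α' = 21.59144°
a' = a·cos α / cos α' = 142.6620·cos 21.057°/cos 21.59144° = 143.182423
action lengths: √(r_a1²−r_b1²) = 25.325413, √(r_a2²−r_b2²) = 44.850393
base pitch p_b = π·m·cos α = 10.724553
CR = (25.325413 + 44.850393 − 143.182423·sin 21.59144°)/10.724553 = 1.630532
contact ratio ≈ 1.6305

1.6305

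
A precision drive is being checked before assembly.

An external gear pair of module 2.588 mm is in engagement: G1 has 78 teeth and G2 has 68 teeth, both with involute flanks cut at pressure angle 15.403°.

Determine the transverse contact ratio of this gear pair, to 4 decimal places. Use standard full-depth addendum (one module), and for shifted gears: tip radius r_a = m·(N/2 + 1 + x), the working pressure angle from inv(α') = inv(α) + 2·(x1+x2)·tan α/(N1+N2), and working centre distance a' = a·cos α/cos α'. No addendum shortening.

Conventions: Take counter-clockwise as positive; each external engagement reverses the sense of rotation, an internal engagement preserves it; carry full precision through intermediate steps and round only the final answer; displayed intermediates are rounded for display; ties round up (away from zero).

2.1560

topology: single-mesh involute geometry — m = 2.588, 78T/68T pair
base radii: r_b1 = 97.306674, r_b2 = 84.831459
tip radii: r_a1 = 103.520000, r_a2 = 90.580000
no profile shift: α' = α, a' = a
action lengths: √(r_a1²−r_b1²) = 35.324236, √(r_a2²−r_b2²) = 31.754684
base pitch p_b = π·m·cos α = 7.838409
CR = (35.324236 + 31.754684 − 188.924000·sin 15.40300°)/7.838409 = 2.155981
contact ratio ≈ 2.1560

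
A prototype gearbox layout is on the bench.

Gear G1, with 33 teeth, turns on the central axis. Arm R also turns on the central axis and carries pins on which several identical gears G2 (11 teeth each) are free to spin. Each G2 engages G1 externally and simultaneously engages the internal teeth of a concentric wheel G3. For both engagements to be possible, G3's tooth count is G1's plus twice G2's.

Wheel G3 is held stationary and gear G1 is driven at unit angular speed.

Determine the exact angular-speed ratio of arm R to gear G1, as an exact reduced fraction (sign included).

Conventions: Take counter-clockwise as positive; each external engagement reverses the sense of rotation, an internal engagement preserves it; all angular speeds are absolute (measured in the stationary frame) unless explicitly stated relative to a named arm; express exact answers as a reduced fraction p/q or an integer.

planetary set (33T centre, 11T on arm, 55T internal) — Willis relation
ring teeth: 33 + 2·11 = 55
33(ω_sun−ω_arm) = −55(ω_ring−ω_arm),  ω_ring = 0, ω_sun = 1
33(1−ω_arm) = −55(0−ω_arm)  ⇒  88·ω_arm = 33  ⇒  ω_arm = 3/8
ω_out/ω_in = 3/8

3/8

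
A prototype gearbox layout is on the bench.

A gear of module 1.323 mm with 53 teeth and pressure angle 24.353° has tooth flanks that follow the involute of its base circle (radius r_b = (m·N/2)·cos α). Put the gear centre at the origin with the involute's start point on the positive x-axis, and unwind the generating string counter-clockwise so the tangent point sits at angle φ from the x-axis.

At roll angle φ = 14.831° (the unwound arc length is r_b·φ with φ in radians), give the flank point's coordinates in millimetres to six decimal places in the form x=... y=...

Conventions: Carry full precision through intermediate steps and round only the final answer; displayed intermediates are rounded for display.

x=32.992167 y=0.183419

topology: single-mesh involute geometry — m = 1.323, N = 53
pitch radius r_p = m·N/2 = 1.323·53/2 = 35.059500
base radius r_b = r_p·cos α = 35.059500·cos 24.353° = 31.939984
roll angle φ = 14.831° = 0.25884978 rad
x = r_b·(cos φ + φ·sin φ) = 32.992167
y = r_b·(sin φ − φ·cos φ) = 0.183419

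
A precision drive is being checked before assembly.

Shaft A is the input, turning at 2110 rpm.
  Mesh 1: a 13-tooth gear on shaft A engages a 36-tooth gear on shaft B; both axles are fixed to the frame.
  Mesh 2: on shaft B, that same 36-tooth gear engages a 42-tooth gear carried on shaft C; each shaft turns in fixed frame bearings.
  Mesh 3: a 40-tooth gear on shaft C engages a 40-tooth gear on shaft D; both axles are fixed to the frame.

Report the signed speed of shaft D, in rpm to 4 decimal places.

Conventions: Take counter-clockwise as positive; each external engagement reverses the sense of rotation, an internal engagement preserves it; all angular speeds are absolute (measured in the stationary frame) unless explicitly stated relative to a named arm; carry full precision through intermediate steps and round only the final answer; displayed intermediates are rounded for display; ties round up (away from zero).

-653.0952 rpm

recognized (4 fixed axles, 3 meshes): fixed-axis compound train
mesh 1 [13T→36T]: ω = 2110.0000×13/36 = 761.9444 rpm, sense flips to −
mesh 2 [36T→42T]: ω = 761.9444×36/42 = 653.0952 rpm, sense flips to +
mesh 3 [40T→40T]: ω = 653.0952×40/40 = 653.0952 rpm, sense flips to −
signed output speed = -653.0952 rpm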